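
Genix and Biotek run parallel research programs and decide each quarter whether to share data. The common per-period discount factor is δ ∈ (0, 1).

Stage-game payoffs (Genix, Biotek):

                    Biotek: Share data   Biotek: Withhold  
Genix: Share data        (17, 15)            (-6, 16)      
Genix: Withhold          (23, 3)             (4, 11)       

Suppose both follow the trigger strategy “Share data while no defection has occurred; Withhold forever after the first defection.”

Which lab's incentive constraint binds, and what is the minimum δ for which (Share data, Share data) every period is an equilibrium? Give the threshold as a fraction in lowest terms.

For Genix: deviation gain 23−17 = 6, per-period punishment loss 17−4 = 13. IC gives δ ≥ 6/19.
For Biotek: gain 1, loss 4 per period, so δ ≥ 1/5.
The tighter constraint is Genix's, so cooperation needs δ ≥ 6/19.

Genix; δ ≥ 6/19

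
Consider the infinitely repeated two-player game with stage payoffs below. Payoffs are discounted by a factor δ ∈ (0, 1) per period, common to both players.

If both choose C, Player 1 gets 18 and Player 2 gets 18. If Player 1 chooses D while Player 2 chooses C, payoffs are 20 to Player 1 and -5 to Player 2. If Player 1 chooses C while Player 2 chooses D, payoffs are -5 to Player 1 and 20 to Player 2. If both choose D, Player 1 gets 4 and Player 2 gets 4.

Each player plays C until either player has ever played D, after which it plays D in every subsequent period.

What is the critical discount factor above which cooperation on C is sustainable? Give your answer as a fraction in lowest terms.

1/8

Cooperation forever yields 18 each period: 18/(1−δ).
Deviating yields 20 once, then 4 forever: 20 + 4δ/(1−δ).
No profitable deviation requires 18/(1−δ) ≥ 20 + 4δ/(1−δ).
Multiplying by (1−δ): 18 ≥ 20(1−δ) + 4δ = 20 − 16δ.
So 16δ ≥ 2, i.e. δ ≥ 2/16 = 1/8.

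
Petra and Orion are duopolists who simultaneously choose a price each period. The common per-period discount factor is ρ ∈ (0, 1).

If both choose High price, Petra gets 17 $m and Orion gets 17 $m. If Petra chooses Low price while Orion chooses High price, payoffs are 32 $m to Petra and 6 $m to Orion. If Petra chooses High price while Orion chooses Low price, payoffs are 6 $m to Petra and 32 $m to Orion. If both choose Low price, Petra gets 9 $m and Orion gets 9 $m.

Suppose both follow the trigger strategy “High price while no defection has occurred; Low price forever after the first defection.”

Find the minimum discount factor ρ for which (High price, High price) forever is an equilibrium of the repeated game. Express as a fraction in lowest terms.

15/23

Cooperation forever yields 17 each period: 17/(1−ρ).
Deviating yields 32 once, then 9 forever: 32 + 9ρ/(1−ρ).
No profitable deviation requires 17/(1−ρ) ≥ 32 + 9ρ/(1−ρ).
Multiplying by (1−ρ): 17 ≥ 32(1−ρ) + 9ρ = 32 − 23ρ.
So 23ρ ≥ 15, i.e. ρ ≥ 15/23.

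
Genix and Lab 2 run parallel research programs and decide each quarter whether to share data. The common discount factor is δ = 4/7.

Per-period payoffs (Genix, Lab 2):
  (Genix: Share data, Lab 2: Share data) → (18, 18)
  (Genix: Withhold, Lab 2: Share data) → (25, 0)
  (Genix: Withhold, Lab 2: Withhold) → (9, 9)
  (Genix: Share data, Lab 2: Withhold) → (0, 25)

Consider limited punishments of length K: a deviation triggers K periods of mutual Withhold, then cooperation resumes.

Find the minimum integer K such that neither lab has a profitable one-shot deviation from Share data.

IC: δ(1−δ^K)/(1−δ) ≥ (25−18)/(18−9) = 7/9.
With δ = 4/7: need 1 − δ^K ≥ 7/9·(1−4/7)/(4/7), i.e. δ^K ≤ 0.4167.
Since (4/7)^1 = 0.5714 and (4/7)^2 = 0.3265, the smallest such K is 2.

2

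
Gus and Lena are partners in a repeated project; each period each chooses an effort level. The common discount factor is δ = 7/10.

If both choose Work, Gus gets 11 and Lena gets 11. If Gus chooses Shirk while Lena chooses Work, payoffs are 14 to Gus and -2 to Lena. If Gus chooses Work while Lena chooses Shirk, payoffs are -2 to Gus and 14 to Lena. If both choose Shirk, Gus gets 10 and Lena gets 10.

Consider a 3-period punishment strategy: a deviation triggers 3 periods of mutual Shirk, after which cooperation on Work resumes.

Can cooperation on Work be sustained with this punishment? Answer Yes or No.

No

A one-shot deviation gives 14 now, then 10 for 3 periods, then back to 11.
Gain from deviating: (14−11) today; loss: (11−10) in each of the next 3 periods.
No-deviation condition: (11−10)(δ+…+δ^3) ≥ 14−11, i.e. δ+…+δ^3 ≥ 3.
At δ = 7/10: δ+…+δ^3 = 1.5330 < 3.0000.
So cooperation is not sustainable.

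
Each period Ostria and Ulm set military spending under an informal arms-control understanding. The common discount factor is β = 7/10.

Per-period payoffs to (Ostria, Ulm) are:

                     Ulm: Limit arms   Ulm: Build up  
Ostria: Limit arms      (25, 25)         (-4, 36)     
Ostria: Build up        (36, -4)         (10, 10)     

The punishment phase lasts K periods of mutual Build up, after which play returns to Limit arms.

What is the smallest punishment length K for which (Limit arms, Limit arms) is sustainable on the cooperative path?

Need Σ_{k=1}^{K} β^k ≥ (36−25)/(25−10) = 0.7333 at β = 7/10.
At K = 1 the sum is 0.7000 < 0.7333; at K = 2 it is 1.1900 ≥ 0.7333.
So the minimum punishment length is K = 2.

2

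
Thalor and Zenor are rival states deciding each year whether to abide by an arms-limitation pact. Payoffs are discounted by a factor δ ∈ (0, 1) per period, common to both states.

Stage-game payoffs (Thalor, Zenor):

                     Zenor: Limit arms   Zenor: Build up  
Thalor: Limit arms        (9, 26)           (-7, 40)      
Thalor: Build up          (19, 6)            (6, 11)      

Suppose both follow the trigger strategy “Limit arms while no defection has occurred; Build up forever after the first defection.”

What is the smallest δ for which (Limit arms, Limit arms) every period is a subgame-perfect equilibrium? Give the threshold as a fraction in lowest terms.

Thalor: cooperation gives 9 each period; deviation gives 19 once then 6 forever.
  9/(1−δ) ≥ 19 + 6δ/(1−δ) ⇒ δ ≥ 10/13.
Zenor: cooperation gives 26 each period; deviation gives 40 once then 11 forever.
  δ ≥ 14/29.
Both must hold, so the binding constraint is Thalor's: δ ≥ 10/13.

10/13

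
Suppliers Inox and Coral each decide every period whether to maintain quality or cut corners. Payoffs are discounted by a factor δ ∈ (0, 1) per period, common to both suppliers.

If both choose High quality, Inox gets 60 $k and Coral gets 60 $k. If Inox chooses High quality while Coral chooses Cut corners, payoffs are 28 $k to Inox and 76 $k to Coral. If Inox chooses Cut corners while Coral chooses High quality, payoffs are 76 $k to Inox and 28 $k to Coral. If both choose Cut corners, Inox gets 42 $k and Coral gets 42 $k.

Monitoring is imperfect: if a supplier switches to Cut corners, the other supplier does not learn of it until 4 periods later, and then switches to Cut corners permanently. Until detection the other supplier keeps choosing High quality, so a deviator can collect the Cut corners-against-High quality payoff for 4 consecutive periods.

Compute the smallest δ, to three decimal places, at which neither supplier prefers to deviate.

0.828

Deviating for the 4 undetected periods gains 76−60 = 16 per period over cooperation, then loses 60−42 = 18 per period forever once punishment starts.
Gain: 16(1 + δ + … + δ^3); loss: 18·δ^4/(1−δ).
No profitable deviation ⇔ 16(1−δ^4) ≤ 18·δ^4, i.e. δ^4 ≥ 16/(16+18) = 8/17.
Hence δ ≥ (8/17)^(1/4) ≈ 0.828.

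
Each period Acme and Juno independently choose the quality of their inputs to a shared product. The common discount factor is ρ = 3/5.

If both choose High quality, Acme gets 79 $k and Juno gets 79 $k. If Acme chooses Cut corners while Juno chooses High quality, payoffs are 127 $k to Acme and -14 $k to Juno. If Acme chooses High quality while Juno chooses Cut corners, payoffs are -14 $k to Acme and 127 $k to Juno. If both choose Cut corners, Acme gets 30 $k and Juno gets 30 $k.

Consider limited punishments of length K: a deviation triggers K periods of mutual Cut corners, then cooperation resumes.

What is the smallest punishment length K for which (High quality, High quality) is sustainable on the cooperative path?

No profitable deviation requires (79−30)(ρ+…+ρ^K) ≥ 127−79, i.e. ρ+…+ρ^K ≥ 48/49 ≈ 0.9796.
With ρ = 3/5, the partial sums are K=1: 0.6000, K=2: 0.9600, K=3: 1.1760.
K = 3 is the first length at which the sum reaches 0.9796.

3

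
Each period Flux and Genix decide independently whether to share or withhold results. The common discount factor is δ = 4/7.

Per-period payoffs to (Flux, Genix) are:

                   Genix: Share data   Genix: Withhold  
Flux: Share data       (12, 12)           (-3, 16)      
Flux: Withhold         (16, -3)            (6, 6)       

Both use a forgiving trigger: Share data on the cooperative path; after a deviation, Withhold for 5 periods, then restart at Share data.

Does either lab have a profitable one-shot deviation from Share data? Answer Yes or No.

A one-shot deviation gives 16 now, then 6 for 5 periods, then back to 12.
Gain from deviating: (16−12) today; loss: (12−6) in each of the next 5 periods.
No-deviation condition: (12−6)(δ+…+δ^5) ≥ 16−12, i.e. δ+…+δ^5 ≥ 2/3.
At δ = 4/7: δ+…+δ^5 = 1.2521 ≥ 0.6667.
So cooperation is sustainable.

No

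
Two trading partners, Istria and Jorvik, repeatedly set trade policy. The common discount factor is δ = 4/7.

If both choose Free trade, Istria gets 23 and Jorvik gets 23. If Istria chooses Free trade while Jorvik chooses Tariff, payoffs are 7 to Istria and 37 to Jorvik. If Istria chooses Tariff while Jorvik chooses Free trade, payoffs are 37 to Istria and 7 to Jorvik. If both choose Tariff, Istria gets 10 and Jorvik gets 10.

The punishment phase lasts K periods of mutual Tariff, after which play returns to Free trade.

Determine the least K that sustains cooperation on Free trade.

No profitable deviation requires (23−10)(δ+…+δ^K) ≥ 37−23, i.e. δ+…+δ^K ≥ 14/13 ≈ 1.0769.
With δ = 4/7, the partial sums are K=1: 0.5714, K=2: 0.8980, K=3: 1.0845.
K = 3 is the first length at which the sum reaches 1.0769.

3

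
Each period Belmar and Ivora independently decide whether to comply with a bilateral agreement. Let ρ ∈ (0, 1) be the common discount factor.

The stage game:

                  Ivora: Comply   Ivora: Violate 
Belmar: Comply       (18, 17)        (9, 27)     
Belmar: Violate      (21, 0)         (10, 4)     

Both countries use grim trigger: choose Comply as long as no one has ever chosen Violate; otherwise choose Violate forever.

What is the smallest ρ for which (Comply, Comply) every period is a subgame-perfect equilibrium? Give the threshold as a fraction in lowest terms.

10/23

Belmar's threshold: (21−18)/(21−10) = 3/11.
Ivora's threshold: (27−17)/(27−4) = 10/23.
3/11 < 10/23, so Ivora binds and ρ* = 10/23.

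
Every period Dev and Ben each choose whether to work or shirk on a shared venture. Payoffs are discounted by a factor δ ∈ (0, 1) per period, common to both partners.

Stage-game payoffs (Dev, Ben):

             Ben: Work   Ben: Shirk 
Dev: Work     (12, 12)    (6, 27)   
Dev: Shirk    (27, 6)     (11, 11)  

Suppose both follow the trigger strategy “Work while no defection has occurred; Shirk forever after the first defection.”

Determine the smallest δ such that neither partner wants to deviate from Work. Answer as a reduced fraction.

12/(1−δ) ≥ 27 + 11δ/(1−δ)
12 ≥ 27 − 16δ
δ ≥ 15/16.

15/16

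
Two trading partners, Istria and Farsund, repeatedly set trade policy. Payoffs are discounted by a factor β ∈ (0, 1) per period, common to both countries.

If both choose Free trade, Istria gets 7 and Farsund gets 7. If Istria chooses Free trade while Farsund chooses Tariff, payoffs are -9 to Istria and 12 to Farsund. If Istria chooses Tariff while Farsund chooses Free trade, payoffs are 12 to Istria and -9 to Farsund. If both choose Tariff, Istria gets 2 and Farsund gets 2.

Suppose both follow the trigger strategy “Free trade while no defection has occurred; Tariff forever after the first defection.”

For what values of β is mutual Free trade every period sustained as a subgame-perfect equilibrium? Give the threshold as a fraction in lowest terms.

One-period gain from deviating is 12 − 7 = 5. The loss is 7 − 2 = 5 in every subsequent period, with present value 5·β/(1−β).
Deviation is unprofitable when 5·β/(1−β) ≥ 5, i.e. β/(1−β) ≥ 1.
Equivalently β ≥ 5/(5+5) = 1/2.

1/2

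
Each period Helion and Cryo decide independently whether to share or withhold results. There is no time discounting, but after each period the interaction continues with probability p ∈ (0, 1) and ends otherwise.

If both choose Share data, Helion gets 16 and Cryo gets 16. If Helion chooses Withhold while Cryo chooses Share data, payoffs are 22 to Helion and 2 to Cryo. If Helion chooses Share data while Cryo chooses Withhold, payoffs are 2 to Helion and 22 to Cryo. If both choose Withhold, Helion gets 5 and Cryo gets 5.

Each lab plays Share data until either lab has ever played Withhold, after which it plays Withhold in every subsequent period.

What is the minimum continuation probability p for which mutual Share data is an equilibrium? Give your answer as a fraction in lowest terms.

6/17

With no time discounting, the continuation probability p plays the role of the discount factor.
Grim-trigger IC: 16/(1−p) ≥ 22 + 5p/(1−p) ⇒ p ≥ (22−16)/(22−5) = 6/17.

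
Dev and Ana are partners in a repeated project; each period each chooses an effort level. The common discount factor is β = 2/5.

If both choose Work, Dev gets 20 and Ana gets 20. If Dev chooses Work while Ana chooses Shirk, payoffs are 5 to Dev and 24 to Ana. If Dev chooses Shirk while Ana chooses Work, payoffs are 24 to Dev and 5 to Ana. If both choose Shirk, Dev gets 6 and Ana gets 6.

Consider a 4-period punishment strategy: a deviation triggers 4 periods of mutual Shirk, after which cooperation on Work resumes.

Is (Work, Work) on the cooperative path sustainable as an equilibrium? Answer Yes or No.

Yes

Comparing payoff streams over the 5 periods until play realigns: cooperate → 20(1+β+…+β^4); deviate → 24 + 6(β+…+β^4).
Cooperation is sustained iff (20−6)(β+…+β^4) ≥ 24−20.
β+…+β^4 = 2/5·(1−(2/5)^4)/(1−2/5) = 0.6496, and (24−20)/(20−6) = 0.2857.
0.6496 ≥ 0.2857, so cooperation is sustainable.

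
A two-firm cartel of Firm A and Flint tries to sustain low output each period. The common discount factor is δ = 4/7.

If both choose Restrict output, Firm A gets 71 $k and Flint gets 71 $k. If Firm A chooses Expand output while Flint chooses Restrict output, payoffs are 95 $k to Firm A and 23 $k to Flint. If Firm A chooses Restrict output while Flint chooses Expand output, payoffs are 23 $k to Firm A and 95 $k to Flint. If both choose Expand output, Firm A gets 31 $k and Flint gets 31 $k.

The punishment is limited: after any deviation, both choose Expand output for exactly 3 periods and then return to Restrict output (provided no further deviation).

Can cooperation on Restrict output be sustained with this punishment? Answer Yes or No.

Comparing payoff streams over the 4 periods until play realigns: cooperate → 71(1+δ+…+δ^3); deviate → 95 + 31(δ+…+δ^3).
Cooperation is sustained iff (71−31)(δ+…+δ^3) ≥ 95−71.
δ+…+δ^3 = 4/7·(1−(4/7)^3)/(1−4/7) = 1.0845, and (95−71)/(71−31) = 0.6000.
1.0845 ≥ 0.6000, so cooperation is sustainable.

Yes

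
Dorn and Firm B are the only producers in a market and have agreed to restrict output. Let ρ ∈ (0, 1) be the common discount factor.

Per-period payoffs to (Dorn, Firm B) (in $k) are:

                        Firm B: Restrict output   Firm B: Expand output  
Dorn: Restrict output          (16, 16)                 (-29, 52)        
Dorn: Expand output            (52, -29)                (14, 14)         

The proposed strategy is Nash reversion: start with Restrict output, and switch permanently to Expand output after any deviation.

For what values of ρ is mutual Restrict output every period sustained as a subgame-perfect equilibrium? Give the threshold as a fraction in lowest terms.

18/19

16/(1−ρ) ≥ 52 + 14ρ/(1−ρ)
16 ≥ 52 − 38ρ
ρ ≥ 36/38 = 18/19.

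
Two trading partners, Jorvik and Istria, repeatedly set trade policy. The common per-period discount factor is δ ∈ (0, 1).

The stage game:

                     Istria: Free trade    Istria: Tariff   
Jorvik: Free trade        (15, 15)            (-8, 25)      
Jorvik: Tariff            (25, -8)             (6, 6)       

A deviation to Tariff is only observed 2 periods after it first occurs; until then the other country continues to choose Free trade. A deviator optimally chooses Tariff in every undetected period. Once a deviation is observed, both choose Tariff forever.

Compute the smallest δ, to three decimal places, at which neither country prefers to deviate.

Deviating for the 2 undetected periods gains 25−15 = 10 per period over cooperation, then loses 15−6 = 9 per period forever once punishment starts.
Gain: 10(1 + δ + … + δ^1); loss: 9·δ^2/(1−δ).
No profitable deviation ⇔ 10(1−δ^2) ≤ 9·δ^2, i.e. δ^2 ≥ 10/(10+9) = 10/19.
Hence δ ≥ (10/19)^(1/2) ≈ 0.725.

0.725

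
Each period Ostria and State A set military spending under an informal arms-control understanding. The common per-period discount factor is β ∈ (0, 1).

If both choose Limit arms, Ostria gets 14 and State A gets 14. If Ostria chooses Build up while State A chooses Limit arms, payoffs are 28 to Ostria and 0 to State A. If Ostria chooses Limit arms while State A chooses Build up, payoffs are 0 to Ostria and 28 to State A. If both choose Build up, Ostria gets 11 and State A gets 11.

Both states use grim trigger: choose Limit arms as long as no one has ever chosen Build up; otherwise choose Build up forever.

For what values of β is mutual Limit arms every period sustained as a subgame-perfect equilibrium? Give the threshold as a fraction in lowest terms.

One-period gain from deviating is 28 − 14 = 14. The loss is 14 − 11 = 3 in every subsequent period, with present value 3·β/(1−β).
Deviation is unprofitable when 3·β/(1−β) ≥ 14, i.e. β/(1−β) ≥ 14/3.
Equivalently β ≥ 14/(14+3) = 14/17.

14/17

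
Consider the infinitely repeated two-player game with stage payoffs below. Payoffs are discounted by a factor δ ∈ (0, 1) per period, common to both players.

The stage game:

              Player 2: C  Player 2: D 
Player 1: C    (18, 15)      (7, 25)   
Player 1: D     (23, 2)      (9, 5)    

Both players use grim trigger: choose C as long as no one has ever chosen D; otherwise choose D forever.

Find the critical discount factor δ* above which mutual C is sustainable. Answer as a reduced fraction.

For Player 1: deviation gain 23−18 = 5, per-period punishment loss 18−9 = 9. IC gives δ ≥ 5/14.
For Player 2: gain 10, loss 10 per period, so δ ≥ 10/20 = 1/2.
The tighter constraint is Player 2's, so cooperation needs δ ≥ 1/2.

1/2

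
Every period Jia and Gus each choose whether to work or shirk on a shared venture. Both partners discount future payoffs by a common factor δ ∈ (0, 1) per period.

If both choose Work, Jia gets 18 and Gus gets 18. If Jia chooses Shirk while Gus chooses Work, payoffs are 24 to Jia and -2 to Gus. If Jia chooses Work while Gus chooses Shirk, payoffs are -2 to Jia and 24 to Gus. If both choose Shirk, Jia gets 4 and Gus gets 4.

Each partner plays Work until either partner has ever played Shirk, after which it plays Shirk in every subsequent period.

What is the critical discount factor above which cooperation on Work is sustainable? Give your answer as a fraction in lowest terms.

Under grim trigger the critical discount factor is (T−C)/(T−P) with T = 24, C = 18, P = 4.
δ* = (24−18)/(24−4) = 6/20 = 3/10.

3/10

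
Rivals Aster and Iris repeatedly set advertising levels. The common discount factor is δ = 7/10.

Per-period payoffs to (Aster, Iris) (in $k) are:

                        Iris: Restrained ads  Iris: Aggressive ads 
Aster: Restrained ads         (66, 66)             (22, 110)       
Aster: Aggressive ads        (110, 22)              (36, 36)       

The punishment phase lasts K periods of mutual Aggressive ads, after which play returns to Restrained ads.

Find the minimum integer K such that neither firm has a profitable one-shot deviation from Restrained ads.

IC: δ(1−δ^K)/(1−δ) ≥ (110−66)/(66−36) = 22/15.
With δ = 7/10: need 1 − δ^K ≥ 22/15·(1−7/10)/(7/10), i.e. δ^K ≤ 0.3714.
Since (7/10)^2 = 0.4900 and (7/10)^3 = 0.3430, the smallest such K is 3.

3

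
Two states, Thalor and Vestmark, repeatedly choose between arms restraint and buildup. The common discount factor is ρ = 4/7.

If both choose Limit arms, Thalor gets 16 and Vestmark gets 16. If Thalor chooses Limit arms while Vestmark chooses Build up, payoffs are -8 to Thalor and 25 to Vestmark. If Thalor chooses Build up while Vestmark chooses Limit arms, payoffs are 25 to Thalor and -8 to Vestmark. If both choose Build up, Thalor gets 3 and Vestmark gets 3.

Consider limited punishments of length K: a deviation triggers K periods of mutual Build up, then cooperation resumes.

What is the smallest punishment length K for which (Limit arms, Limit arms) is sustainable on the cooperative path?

IC: ρ(1−ρ^K)/(1−ρ) ≥ (25−16)/(16−3) = 9/13.
With ρ = 4/7: need 1 − ρ^K ≥ 9/13·(1−4/7)/(4/7), i.e. ρ^K ≤ 0.4808.
Since (4/7)^1 = 0.5714 and (4/7)^2 = 0.3265, the smallest such K is 2.

2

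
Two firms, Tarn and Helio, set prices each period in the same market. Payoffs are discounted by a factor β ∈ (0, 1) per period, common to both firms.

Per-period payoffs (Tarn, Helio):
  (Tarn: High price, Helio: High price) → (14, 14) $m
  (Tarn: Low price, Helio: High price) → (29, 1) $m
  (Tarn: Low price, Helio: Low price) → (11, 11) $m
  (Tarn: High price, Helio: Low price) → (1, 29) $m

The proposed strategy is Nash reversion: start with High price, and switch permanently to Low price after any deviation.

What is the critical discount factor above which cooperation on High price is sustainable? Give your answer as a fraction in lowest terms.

14/(1−β) ≥ 29 + 11β/(1−β)
14 ≥ 29 − 18β
β ≥ 15/18 = 5/6.

5/6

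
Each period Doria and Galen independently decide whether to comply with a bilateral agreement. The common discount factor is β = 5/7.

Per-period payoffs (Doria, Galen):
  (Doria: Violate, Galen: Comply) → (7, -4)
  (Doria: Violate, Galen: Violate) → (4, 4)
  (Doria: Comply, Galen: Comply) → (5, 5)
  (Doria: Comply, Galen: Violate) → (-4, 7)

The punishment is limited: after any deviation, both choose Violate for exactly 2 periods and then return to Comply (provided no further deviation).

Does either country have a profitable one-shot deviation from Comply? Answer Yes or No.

A one-shot deviation gives 7 now, then 4 for 2 periods, then back to 5.
Gain from deviating: (7−5) today; loss: (5−4) in each of the next 2 periods.
No-deviation condition: (5−4)(β+…+β^2) ≥ 7−5, i.e. β+…+β^2 ≥ 2.
At β = 5/7: β+…+β^2 = 1.2245 < 2.0000.
So cooperation is not sustainable.

Yes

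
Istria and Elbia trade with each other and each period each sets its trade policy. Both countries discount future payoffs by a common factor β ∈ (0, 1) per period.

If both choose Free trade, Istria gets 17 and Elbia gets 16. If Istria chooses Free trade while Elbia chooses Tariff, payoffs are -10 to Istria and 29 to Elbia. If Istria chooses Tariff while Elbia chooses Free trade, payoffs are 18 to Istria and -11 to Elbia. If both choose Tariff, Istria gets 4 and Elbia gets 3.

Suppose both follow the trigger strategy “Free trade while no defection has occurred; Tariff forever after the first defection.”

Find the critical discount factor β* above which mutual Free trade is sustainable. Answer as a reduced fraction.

For Istria: deviation gain 18−17 = 1, per-period punishment loss 17−4 = 13. IC gives β ≥ 1/14.
For Elbia: gain 13, loss 13 per period, so β ≥ 13/26 = 1/2.
The tighter constraint is Elbia's, so cooperation needs β ≥ 1/2.

1/2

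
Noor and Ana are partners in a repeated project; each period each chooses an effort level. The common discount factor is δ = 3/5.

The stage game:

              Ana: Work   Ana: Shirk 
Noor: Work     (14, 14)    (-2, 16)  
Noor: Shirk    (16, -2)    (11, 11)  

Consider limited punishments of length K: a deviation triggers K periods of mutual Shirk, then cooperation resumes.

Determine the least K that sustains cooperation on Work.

No profitable deviation requires (14−11)(δ+…+δ^K) ≥ 16−14, i.e. δ+…+δ^K ≥ 2/3 ≈ 0.6667.
With δ = 3/5, the partial sums are K=1: 0.6000, K=2: 0.9600.
K = 2 is the first length at which the sum reaches 0.6667.

2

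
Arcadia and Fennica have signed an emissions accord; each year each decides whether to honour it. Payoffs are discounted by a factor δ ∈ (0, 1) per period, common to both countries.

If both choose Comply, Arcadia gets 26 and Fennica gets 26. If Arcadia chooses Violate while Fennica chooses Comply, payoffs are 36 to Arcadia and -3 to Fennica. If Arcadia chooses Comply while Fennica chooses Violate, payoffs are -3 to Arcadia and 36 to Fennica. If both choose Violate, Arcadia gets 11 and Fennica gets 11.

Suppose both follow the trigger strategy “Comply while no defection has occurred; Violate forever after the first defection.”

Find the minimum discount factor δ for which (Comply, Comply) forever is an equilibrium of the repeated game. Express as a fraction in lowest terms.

26/(1−δ) ≥ 36 + 11δ/(1−δ)
26 ≥ 36 − 25δ
δ ≥ 10/25 = 2/5.

2/5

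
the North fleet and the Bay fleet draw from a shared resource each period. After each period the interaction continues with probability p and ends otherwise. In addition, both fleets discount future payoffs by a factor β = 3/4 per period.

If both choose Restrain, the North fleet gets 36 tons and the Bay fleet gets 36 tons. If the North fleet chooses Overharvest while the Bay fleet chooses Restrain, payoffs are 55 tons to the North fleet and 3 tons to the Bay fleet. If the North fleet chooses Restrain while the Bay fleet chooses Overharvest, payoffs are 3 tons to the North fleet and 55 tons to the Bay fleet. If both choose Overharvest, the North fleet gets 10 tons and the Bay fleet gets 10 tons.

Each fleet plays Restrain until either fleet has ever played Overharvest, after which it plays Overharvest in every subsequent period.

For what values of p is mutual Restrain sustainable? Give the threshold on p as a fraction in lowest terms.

76/135

With continuation probability p and discount β, the effective per-period discount factor is βp.
Grim-trigger IC: βp ≥ (55−36)/(55−10) = 19/45.
So p ≥ (19/45)/(3/4) = 76/135.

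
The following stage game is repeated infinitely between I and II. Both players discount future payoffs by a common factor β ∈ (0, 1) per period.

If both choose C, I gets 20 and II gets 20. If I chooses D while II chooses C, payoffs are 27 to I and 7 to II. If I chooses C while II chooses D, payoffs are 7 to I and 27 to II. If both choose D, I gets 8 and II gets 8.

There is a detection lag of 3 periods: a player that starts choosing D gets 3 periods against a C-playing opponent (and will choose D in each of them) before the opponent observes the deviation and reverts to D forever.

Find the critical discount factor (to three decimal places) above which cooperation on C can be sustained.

A deviator earns 27 for 3 periods, then 8 forever; cooperating earns 20 forever. Multiplying the IC by (1−β):
20 ≥ 27(1−β^3) + 8β^3, so 19·β^3 ≥ 7 and β^3 ≥ 7/19.
β ≥ (7/19)^(1/3) ≈ 0.717.

0.717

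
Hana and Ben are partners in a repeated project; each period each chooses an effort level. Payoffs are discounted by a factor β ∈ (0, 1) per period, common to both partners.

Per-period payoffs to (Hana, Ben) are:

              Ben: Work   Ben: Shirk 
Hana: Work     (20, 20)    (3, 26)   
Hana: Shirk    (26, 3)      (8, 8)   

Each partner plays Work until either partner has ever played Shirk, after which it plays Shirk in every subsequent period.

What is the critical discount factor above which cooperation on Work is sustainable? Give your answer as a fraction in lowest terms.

1/3

One-period gain from deviating is 26 − 20 = 6. The loss is 20 − 8 = 12 in every subsequent period, with present value 12·β/(1−β).
Deviation is unprofitable when 12·β/(1−β) ≥ 6, i.e. β/(1−β) ≥ 1/2.
Equivalently β ≥ 6/(6+12) = 1/3.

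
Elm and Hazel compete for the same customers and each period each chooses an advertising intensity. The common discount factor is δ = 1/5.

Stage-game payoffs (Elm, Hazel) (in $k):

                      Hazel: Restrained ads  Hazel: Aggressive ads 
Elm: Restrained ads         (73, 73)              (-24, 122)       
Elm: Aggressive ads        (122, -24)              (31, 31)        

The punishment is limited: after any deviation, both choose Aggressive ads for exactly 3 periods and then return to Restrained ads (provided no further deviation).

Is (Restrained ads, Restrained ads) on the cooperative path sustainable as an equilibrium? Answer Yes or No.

No

IC: δ+…+δ^3 ≥ (122−73)/(73−31) = 7/6.
At δ = 1/5: partial sum = 0.2480 < 1.1667. Cooperation not sustainable.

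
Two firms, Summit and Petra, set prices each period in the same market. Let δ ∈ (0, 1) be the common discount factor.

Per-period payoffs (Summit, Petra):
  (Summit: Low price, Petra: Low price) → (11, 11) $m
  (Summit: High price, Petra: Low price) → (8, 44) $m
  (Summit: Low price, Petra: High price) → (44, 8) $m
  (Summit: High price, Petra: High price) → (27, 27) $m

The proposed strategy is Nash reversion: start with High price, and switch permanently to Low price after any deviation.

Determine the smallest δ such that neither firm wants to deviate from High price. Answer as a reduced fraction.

Cooperation forever yields 27 each period: 27/(1−δ).
Deviating yields 44 once, then 11 forever: 44 + 11δ/(1−δ).
No profitable deviation requires 27/(1−δ) ≥ 44 + 11δ/(1−δ).
Multiplying by (1−δ): 27 ≥ 44(1−δ) + 11δ = 44 − 33δ.
So 33δ ≥ 17, i.e. δ ≥ 17/33.

17/33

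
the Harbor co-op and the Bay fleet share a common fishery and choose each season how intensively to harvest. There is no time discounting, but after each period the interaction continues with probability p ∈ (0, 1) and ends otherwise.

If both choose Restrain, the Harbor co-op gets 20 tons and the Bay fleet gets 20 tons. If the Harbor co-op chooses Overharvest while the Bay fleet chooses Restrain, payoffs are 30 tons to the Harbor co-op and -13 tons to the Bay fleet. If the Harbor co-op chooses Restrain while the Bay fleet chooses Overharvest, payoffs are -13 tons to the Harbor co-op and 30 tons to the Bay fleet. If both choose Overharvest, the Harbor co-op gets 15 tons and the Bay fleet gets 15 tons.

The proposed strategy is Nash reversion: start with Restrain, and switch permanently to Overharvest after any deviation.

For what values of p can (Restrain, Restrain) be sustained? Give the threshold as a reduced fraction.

With no time discounting, the continuation probability p plays the role of the discount factor.
Grim-trigger IC: 20/(1−p) ≥ 30 + 15p/(1−p) ⇒ p ≥ (30−20)/(30−15) = 2/3.

2/3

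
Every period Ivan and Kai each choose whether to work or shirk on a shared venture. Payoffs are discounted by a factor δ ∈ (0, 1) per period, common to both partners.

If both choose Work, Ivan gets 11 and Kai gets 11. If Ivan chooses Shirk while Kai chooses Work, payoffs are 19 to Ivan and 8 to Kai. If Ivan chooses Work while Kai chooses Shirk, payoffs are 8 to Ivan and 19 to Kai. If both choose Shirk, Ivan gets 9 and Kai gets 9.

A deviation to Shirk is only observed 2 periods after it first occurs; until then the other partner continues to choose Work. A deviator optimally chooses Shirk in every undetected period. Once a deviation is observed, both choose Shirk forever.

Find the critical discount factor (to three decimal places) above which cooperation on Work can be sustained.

0.894

A deviator earns 19 for 2 periods, then 9 forever; cooperating earns 11 forever. Multiplying the IC by (1−δ):
11 ≥ 19(1−δ^2) + 9δ^2, so 10·δ^2 ≥ 8 and δ^2 ≥ 4/5.
δ ≥ (4/5)^(1/2) ≈ 0.894.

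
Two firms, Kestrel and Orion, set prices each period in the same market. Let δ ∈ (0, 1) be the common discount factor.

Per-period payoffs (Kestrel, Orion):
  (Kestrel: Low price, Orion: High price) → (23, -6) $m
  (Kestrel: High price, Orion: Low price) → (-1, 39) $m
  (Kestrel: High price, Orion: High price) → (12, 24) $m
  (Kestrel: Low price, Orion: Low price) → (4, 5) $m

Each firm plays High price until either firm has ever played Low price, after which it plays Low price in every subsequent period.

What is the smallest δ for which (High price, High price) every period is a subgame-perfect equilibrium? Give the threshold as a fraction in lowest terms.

Kestrel: cooperation gives 12 each period; deviation gives 23 once then 4 forever.
  12/(1−δ) ≥ 23 + 4δ/(1−δ) ⇒ δ ≥ 11/19.
Orion: cooperation gives 24 each period; deviation gives 39 once then 5 forever.
  δ ≥ 15/34.
Both must hold, so the binding constraint is Kestrel's: δ ≥ 11/19.

11/19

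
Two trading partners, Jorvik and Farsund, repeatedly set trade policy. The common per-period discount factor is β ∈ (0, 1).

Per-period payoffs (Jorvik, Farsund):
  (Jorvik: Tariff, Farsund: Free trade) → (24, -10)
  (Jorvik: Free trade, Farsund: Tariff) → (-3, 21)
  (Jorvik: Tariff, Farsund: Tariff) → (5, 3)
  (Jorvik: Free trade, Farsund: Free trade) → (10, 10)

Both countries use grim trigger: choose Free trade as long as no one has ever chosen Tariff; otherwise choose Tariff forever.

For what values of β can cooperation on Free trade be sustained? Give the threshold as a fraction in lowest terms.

For Jorvik: deviation gain 24−10 = 14, per-period punishment loss 10−5 = 5. IC gives β ≥ 14/19.
For Farsund: gain 11, loss 7 per period, so β ≥ 11/18.
The tighter constraint is Jorvik's, so cooperation needs β ≥ 14/19.

14/19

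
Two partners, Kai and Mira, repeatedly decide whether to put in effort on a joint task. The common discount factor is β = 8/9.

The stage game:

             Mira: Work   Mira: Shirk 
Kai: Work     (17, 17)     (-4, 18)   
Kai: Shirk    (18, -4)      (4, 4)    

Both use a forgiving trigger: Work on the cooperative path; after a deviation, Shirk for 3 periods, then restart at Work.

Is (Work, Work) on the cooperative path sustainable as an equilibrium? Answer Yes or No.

A one-shot deviation gives 18 now, then 4 for 3 periods, then back to 17.
Gain from deviating: (18−17) today; loss: (17−4) in each of the next 3 periods.
No-deviation condition: (17−4)(β+…+β^3) ≥ 18−17, i.e. β+…+β^3 ≥ 1/13.
At β = 8/9: β+…+β^3 = 2.3813 ≥ 0.0769.
So cooperation is sustainable.

Yes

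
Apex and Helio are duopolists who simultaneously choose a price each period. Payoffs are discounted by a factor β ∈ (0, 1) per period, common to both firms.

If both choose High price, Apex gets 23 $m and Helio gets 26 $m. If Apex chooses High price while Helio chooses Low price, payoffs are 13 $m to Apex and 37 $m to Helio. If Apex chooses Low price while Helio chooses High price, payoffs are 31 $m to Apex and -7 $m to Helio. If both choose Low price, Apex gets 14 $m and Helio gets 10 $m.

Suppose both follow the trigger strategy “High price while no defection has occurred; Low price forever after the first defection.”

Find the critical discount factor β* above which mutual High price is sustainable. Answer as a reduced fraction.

8/17

For Apex: deviation gain 31−23 = 8, per-period punishment loss 23−14 = 9. IC gives β ≥ 8/17.
For Helio: gain 11, loss 16 per period, so β ≥ 11/27.
The tighter constraint is Apex's, so cooperation needs β ≥ 8/17.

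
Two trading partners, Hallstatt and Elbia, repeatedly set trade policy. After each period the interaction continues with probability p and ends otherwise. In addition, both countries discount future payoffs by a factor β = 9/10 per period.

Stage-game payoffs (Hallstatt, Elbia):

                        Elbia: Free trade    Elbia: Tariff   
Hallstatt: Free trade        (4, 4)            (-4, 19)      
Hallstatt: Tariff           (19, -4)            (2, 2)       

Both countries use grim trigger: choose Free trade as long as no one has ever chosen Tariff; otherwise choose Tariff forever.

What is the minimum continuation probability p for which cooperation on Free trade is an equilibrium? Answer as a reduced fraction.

50/51

Expected continuation weight on next period's payoff is β·p = 9/10·p, which plays the role of the discount factor.
Cooperation requires 9/10·p ≥ (19−4)/(19−2) = 15/17, hence p ≥ 50/51.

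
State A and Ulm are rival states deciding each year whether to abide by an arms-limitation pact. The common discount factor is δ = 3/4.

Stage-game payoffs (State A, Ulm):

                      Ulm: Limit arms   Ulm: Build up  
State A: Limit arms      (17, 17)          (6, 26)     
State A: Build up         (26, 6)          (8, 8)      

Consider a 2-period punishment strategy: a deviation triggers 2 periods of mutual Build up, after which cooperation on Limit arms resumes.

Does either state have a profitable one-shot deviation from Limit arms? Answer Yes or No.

No

IC: δ+…+δ^2 ≥ (26−17)/(17−8) = 1.
At δ = 3/4: partial sum = 1.3125 ≥ 1.0000. Cooperation sustainable.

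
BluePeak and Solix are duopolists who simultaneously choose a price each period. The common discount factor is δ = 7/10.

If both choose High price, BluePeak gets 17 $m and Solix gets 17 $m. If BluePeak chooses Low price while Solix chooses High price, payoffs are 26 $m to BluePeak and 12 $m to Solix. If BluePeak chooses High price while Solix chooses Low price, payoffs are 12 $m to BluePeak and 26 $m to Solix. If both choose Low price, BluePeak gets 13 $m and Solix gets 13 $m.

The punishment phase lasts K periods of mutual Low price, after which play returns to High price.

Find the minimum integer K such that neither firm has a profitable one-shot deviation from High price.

No profitable deviation requires (17−13)(δ+…+δ^K) ≥ 26−17, i.e. δ+…+δ^K ≥ 9/4 ≈ 2.2500.
With δ = 7/10, the partial sums are K=1: 0.7000, K=2: 1.1900, …, K=8: 2.1988, K=9: 2.2392, K=10: 2.2674.
K = 10 is the first length at which the sum reaches 2.2500.

10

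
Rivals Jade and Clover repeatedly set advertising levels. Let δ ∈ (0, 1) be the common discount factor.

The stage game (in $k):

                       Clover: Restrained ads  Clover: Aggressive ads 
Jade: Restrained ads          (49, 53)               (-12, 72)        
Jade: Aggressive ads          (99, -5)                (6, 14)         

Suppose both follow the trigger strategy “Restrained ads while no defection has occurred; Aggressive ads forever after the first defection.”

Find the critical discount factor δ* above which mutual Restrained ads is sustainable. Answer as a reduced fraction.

Jade: cooperation gives 49 each period; deviation gives 99 once then 6 forever.
  49/(1−δ) ≥ 99 + 6δ/(1−δ) ⇒ δ ≥ 50/93.
Clover: cooperation gives 53 each period; deviation gives 72 once then 14 forever.
  δ ≥ 19/58.
Both must hold, so the binding constraint is Jade's: δ ≥ 50/93.

50/93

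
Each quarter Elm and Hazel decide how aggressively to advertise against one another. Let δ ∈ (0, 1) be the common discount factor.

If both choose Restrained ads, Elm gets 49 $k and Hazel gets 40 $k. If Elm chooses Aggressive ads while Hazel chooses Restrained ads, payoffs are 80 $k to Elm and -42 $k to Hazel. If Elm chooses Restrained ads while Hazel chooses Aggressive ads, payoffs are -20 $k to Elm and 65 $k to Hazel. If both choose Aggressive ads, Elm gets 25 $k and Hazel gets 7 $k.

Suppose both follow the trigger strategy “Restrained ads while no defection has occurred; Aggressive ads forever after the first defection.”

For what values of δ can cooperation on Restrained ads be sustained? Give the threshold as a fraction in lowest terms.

Elm: cooperation gives 49 each period; deviation gives 80 once then 25 forever.
  49/(1−δ) ≥ 80 + 25δ/(1−δ) ⇒ δ ≥ 31/55.
Hazel: cooperation gives 40 each period; deviation gives 65 once then 7 forever.
  δ ≥ 25/58.
Both must hold, so the binding constraint is Elm's: δ ≥ 31/55.

31/55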